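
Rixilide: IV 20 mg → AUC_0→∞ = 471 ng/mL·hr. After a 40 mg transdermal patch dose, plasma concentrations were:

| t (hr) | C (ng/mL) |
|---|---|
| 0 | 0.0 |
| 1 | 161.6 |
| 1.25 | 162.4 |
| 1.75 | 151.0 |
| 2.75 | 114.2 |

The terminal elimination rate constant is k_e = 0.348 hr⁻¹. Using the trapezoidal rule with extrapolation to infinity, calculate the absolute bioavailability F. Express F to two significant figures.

F = 0.70

Trapezoidal AUC_0→2.75 (transdermal patch):
  [0→1]: (0.0+161.6)/2 × 1 = 80.8
  [1→1.25]: (161.6+162.4)/2 × 0.25 = 40.5
  [1.25→1.75]: (162.4+151.0)/2 × 0.5 = 78.35
  [1.75→2.75]: (151.0+114.2)/2 × 1 = 132.6
  Sum = 332.25 ng/mL·hr
Tail: C_last/k_e = 114.2/0.348 = 328.161
AUC_0→∞ (transdermal patch) = 332.25 + 328.161 = 660.411 ng/mL·hr
F = (AUC_ev/D_ev)/(AUC_iv/D_iv) = (660.411/40)/(471/20) = 16.510275/23.55 = 0.7011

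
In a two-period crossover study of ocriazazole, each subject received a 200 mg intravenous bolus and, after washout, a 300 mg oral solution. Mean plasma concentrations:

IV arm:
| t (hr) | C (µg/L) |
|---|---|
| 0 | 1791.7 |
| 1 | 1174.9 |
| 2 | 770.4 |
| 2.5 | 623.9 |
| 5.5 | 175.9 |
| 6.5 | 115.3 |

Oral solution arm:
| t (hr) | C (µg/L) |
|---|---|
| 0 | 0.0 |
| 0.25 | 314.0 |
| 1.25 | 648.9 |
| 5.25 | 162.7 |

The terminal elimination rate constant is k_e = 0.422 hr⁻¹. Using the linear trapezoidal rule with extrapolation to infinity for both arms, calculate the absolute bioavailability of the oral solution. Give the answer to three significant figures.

Trapezoidal AUC_0→6.5 (IV):
  [0→1]: (1791.7+1174.9)/2 × 1 = 1483.3
  [1→2]: (1174.9+770.4)/2 × 1 = 972.65
  [2→2.5]: (770.4+623.9)/2 × 0.5 = 348.575
  [2.5→5.5]: (623.9+175.9)/2 × 3 = 1199.7
  [5.5→6.5]: (175.9+115.3)/2 × 1 = 145.6
  Sum = 4149.825 µg/L·hr
IV tail: 115.3/0.422 = 273.223; AUC_iv,0→∞ = 4149.825 + 273.223 = 4423.048 µg/L·hr
Trapezoidal AUC_0→5.25 (oral solution):
  [0→0.25]: (0.0+314.0)/2 × 0.25 = 39.25
  [0.25→1.25]: (314.0+648.9)/2 × 1 = 481.45
  [1.25→5.25]: (648.9+162.7)/2 × 4 = 1623.2
  Sum = 2143.9 µg/L·hr
oral solution tail: 162.7/0.422 = 385.545; AUC_ev,0→∞ = 2143.9 + 385.545 = 2529.445 µg/L·hr
F = (AUC_ev/D_ev)/(AUC_iv/D_iv) = (2529.445/300)/(4423.048/200) = 8.43148/22.11524 = 0.3813

F = 0.381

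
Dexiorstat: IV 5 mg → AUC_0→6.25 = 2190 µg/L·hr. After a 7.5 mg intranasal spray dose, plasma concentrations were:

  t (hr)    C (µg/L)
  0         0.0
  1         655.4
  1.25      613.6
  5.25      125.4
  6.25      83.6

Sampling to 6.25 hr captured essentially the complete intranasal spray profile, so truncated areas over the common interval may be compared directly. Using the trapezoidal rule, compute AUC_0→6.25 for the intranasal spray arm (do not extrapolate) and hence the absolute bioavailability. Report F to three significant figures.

Trapezoidal AUC_0→6.25 (intranasal spray):
  [0→1]: (0.0+655.4)/2 × 1 = 327.7
  [1→1.25]: (655.4+613.6)/2 × 0.25 = 158.625
  [1.25→5.25]: (613.6+125.4)/2 × 4 = 1478.0
  [5.25→6.25]: (125.4+83.6)/2 × 1 = 104.5
  Sum = 2068.825 µg/L·hr
F = (AUC_ev/D_ev)/(AUC_iv/D_iv) = (2068.825/7.5)/(2190/5) = 275.843/438 = 0.6298

F = 0.630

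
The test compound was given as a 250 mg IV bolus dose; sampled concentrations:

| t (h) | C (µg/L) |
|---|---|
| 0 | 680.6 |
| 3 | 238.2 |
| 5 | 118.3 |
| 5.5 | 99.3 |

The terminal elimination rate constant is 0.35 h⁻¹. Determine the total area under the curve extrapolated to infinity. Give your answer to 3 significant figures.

Trapezoidal AUC_0→5.5:
  [0→3]: (680.6+238.2)/2 × 3 = 1378.2
  [3→5]: (238.2+118.3)/2 × 2 = 356.5
  [5→5.5]: (118.3+99.3)/2 × 0.5 = 54.4
  Sum = 1789.1 µg/L·h
Extrapolated tail: C_last / k_e = 99.3 / 0.35 = 283.714
AUC_0→∞ = 1789.1 + 283.714 = 2072.814 µg/L·h

AUC = 2070 µg/L·h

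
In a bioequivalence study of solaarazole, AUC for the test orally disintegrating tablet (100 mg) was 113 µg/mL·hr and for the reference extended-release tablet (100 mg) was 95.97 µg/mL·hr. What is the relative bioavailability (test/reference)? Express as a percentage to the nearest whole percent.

F_rel = (AUC_test/D_test) / (AUC_ref/D_ref)
      = (113/100) / (95.97/100)
      = 1.13 / 0.9597 = 1.1775 = 117.75%

F_rel = 118%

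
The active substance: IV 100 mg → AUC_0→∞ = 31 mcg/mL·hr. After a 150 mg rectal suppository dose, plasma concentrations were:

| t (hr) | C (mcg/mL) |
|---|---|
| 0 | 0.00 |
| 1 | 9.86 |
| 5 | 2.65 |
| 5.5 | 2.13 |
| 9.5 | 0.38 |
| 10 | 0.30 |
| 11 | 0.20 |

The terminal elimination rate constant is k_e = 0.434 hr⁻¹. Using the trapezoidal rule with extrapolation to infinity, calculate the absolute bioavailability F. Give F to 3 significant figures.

Trapezoidal AUC_0→11 (rectal suppository):
  [0→1]: (0.00+9.86)/2 × 1 = 4.93
  [1→5]: (9.86+2.65)/2 × 4 = 25.02
  [5→5.5]: (2.65+2.13)/2 × 0.5 = 1.195
  [5.5→9.5]: (2.13+0.38)/2 × 4 = 5.02
  [9.5→10]: (0.38+0.30)/2 × 0.5 = 0.17
  [10→11]: (0.30+0.20)/2 × 1 = 0.25
  Sum = 36.585 mcg/mL·hr
Tail: C_last/k_e = 0.20/0.434 = 0.461
AUC_0→∞ (rectal suppository) = 36.585 + 0.461 = 37.046 mcg/mL·hr
F = (AUC_ev/D_ev)/(AUC_iv/D_iv) = (37.046/150)/(31/100) = 0.246973/0.31 = 0.7967

F = 0.797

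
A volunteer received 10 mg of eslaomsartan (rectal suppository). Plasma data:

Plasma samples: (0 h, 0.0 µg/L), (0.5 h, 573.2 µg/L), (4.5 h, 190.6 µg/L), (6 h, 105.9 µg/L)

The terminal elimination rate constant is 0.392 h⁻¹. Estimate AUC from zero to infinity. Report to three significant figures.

AUC = 2160 µg/L·h

Trapezoidal AUC_0→6:
  [0→0.5]: (0.0+573.2)/2 × 0.5 = 143.3
  [0.5→4.5]: (573.2+190.6)/2 × 4 = 1527.6
  [4.5→6]: (190.6+105.9)/2 × 1.5 = 222.375
  Sum = 1893.275 µg/L·h
Extrapolated tail: C_last / k_e = 105.9 / 0.392 = 270.153
AUC_0→∞ = 1893.275 + 270.153 = 2163.428 µg/L·h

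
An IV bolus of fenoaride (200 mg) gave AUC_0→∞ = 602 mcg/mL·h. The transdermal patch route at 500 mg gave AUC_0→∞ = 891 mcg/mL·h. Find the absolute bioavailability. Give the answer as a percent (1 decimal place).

F = (AUC_ev / D_ev) / (AUC_iv / D_iv)
  = (891/500) / (602/200)
  = 1.782 / 3.01 = 0.5920
  = 59.20%

F = 59.2%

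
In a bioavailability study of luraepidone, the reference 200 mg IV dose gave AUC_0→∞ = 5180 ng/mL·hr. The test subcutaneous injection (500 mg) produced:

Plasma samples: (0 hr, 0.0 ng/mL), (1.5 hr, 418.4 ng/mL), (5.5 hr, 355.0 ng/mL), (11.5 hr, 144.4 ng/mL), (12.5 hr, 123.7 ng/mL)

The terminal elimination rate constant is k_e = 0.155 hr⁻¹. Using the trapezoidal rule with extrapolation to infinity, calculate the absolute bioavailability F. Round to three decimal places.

F = 0.331

Trapezoidal AUC_0→12.5 (subcutaneous injection):
  [0→1.5]: (0.0+418.4)/2 × 1.5 = 313.8
  [1.5→5.5]: (418.4+355.0)/2 × 4 = 1546.8
  [5.5→11.5]: (355.0+144.4)/2 × 6 = 1498.2
  [11.5→12.5]: (144.4+123.7)/2 × 1 = 134.05
  Sum = 3492.85 ng/mL·hr
Tail: C_last/k_e = 123.7/0.155 = 798.065
AUC_0→∞ (subcutaneous injection) = 3492.85 + 798.065 = 4290.915 ng/mL·hr
F = (AUC_ev/D_ev)/(AUC_iv/D_iv) = (4290.915/500)/(5180/200) = 8.58183/25.9 = 0.3313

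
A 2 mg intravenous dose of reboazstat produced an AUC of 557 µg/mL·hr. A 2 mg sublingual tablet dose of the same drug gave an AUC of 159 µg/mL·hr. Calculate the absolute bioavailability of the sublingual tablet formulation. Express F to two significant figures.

F = 0.29

F = (AUC_ev / D_ev) / (AUC_iv / D_iv)
  = (159/2) / (557/2)
  = 79.5 / 278.5 = 0.2855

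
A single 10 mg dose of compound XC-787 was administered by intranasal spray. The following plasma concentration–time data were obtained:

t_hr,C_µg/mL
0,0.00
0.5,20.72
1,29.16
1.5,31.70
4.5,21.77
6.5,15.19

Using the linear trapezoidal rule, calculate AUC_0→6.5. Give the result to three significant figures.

Trapezoidal AUC_0→6.5:
  [0→0.5]: (0.00+20.72)/2 × 0.5 = 5.18
  [0.5→1]: (20.72+29.16)/2 × 0.5 = 12.47
  [1→1.5]: (29.16+31.70)/2 × 0.5 = 15.215
  [1.5→4.5]: (31.70+21.77)/2 × 3 = 80.205
  [4.5→6.5]: (21.77+15.19)/2 × 2 = 36.96
  Sum = 150.03 µg/mL·hr

AUC = 150 µg/mL·hr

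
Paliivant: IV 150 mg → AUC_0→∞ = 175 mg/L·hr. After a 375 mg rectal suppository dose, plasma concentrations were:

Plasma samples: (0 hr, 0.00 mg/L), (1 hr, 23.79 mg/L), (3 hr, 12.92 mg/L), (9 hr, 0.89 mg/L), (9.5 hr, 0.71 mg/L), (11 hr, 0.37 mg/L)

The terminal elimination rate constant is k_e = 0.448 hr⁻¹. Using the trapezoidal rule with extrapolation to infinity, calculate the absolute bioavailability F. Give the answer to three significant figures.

F = 0.210

Trapezoidal AUC_0→11 (rectal suppository):
  [0→1]: (0.00+23.79)/2 × 1 = 11.895
  [1→3]: (23.79+12.92)/2 × 2 = 36.71
  [3→9]: (12.92+0.89)/2 × 6 = 41.43
  [9→9.5]: (0.89+0.71)/2 × 0.5 = 0.4
  [9.5→11]: (0.71+0.37)/2 × 1.5 = 0.81
  Sum = 91.245 mg/L·hr
Tail: C_last/k_e = 0.37/0.448 = 0.826
AUC_0→∞ (rectal suppository) = 91.245 + 0.826 = 92.071 mg/L·hr
F = (AUC_ev/D_ev)/(AUC_iv/D_iv) = (92.071/375)/(175/150) = 0.245523/1.16667 = 0.2104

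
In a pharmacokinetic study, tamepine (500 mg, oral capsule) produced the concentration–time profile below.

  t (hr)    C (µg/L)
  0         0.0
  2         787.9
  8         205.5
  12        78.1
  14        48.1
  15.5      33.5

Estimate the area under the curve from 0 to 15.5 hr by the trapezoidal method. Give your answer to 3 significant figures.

Trapezoidal AUC_0→15.5:
  [0→2]: (0.0+787.9)/2 × 2 = 787.9
  [2→8]: (787.9+205.5)/2 × 6 = 2980.2
  [8→12]: (205.5+78.1)/2 × 4 = 567.2
  [12→14]: (78.1+48.1)/2 × 2 = 126.2
  [14→15.5]: (48.1+33.5)/2 × 1.5 = 61.2
  Sum = 4522.7 µg/L·hr

AUC = 4520 µg/L·hr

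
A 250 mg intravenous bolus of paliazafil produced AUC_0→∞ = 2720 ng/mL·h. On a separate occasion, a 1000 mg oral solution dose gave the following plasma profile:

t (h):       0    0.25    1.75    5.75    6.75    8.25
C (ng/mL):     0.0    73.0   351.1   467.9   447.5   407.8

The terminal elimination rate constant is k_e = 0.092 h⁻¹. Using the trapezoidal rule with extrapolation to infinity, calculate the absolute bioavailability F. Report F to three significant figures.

F = 0.689

Trapezoidal AUC_0→8.25 (oral solution):
  [0→0.25]: (0.0+73.0)/2 × 0.25 = 9.125
  [0.25→1.75]: (73.0+351.1)/2 × 1.5 = 318.075
  [1.75→5.75]: (351.1+467.9)/2 × 4 = 1638.0
  [5.75→6.75]: (467.9+447.5)/2 × 1 = 457.7
  [6.75→8.25]: (447.5+407.8)/2 × 1.5 = 641.475
  Sum = 3064.375 ng/mL·h
Tail: C_last/k_e = 407.8/0.092 = 4432.609
AUC_0→∞ (oral solution) = 3064.375 + 4432.609 = 7496.984 ng/mL·h
F = (AUC_ev/D_ev)/(AUC_iv/D_iv) = (7496.984/1000)/(2720/250) = 7.496984/10.88 = 0.6891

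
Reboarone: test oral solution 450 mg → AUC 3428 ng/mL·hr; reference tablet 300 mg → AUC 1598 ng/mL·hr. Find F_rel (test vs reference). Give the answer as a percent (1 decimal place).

F_rel = (AUC_test/D_test) / (AUC_ref/D_ref)
      = (3428/450) / (1598/300)
      = 7.61778 / 5.32667 = 1.4301 = 143.01%

F_rel = 143.0%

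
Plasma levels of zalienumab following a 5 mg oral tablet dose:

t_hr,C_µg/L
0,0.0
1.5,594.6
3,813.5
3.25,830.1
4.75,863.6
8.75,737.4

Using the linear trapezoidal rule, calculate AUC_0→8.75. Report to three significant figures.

AUC = 6180 µg/L·hr

Trapezoidal AUC_0→8.75:
  [0→1.5]: (0.0+594.6)/2 × 1.5 = 445.95
  [1.5→3]: (594.6+813.5)/2 × 1.5 = 1056.075
  [3→3.25]: (813.5+830.1)/2 × 0.25 = 205.45
  [3.25→4.75]: (830.1+863.6)/2 × 1.5 = 1270.275
  [4.75→8.75]: (863.6+737.4)/2 × 4 = 3202.0
  Sum = 6179.75 µg/L·hr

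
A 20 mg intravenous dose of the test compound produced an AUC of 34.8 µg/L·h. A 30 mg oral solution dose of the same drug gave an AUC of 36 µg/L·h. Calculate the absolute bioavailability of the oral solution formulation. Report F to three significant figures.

F = (AUC_ev / D_ev) / (AUC_iv / D_iv)
  = (36/30) / (34.8/20)
  = 1.2 / 1.74 = 0.6897

F = 0.690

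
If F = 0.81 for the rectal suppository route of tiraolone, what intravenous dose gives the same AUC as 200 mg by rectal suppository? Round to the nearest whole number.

D_iv = 162 mg

Systemic exposure from an extravascular dose = F × D_ev, so the equivalent IV dose is F × D_ev.
D_iv = F × D_ev = 0.81 × 200 = 162 mg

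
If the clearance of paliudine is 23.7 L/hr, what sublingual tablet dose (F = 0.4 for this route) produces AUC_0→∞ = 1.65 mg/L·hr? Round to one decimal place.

Dose = 97.8 mg

Dose = CL × AUC_0→∞ / F
     = 23.7 × 1.65 / 0.4 = 97.7625 mg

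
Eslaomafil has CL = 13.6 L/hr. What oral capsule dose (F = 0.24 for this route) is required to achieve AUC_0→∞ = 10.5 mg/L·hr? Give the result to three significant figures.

Dose = 595 mg

Dose = CL × AUC_0→∞ / F
     = 13.6 × 10.5 / 0.24 = 595 mg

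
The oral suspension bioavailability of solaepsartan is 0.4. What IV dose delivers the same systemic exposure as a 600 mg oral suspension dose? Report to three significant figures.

D_iv = 240 mg

Systemic exposure from an extravascular dose = F × D_ev, so the equivalent IV dose is F × D_ev.
D_iv = F × D_ev = 0.4 × 600 = 240 mg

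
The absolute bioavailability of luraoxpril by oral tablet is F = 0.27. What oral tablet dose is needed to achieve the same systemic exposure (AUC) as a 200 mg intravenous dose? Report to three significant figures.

For equal systemic exposure: F × D_ev = D_iv
D_ev = D_iv / F = 200 / 0.27 = 740.741 mg

D_oral = 741 mg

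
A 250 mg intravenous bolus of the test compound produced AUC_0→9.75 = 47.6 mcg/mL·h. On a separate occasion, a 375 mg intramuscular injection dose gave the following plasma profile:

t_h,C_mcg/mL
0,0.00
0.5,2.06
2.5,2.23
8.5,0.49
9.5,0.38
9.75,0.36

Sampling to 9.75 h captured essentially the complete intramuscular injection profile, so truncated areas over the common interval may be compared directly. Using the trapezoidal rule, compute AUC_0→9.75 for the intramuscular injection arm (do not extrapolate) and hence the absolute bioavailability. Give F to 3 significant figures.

F = 0.189

Trapezoidal AUC_0→9.75 (intramuscular injection):
  [0→0.5]: (0.00+2.06)/2 × 0.5 = 0.515
  [0.5→2.5]: (2.06+2.23)/2 × 2 = 4.29
  [2.5→8.5]: (2.23+0.49)/2 × 6 = 8.16
  [8.5→9.5]: (0.49+0.38)/2 × 1 = 0.435
  [9.5→9.75]: (0.38+0.36)/2 × 0.25 = 0.0925
  Sum = 13.4925 mcg/mL·h
F = (AUC_ev/D_ev)/(AUC_iv/D_iv) = (13.4925/375)/(47.6/250) = 0.03598/0.1904 = 0.1890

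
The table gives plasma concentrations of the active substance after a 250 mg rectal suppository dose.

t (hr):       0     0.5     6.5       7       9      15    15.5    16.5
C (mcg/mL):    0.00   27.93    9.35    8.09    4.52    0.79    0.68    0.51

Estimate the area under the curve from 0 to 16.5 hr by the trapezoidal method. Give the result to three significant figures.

Trapezoidal AUC_0→16.5:
  [0→0.5]: (0.00+27.93)/2 × 0.5 = 6.9825
  [0.5→6.5]: (27.93+9.35)/2 × 6 = 111.84
  [6.5→7]: (9.35+8.09)/2 × 0.5 = 4.36
  [7→9]: (8.09+4.52)/2 × 2 = 12.61
  [9→15]: (4.52+0.79)/2 × 6 = 15.93
  [15→15.5]: (0.79+0.68)/2 × 0.5 = 0.3675
  [15.5→16.5]: (0.68+0.51)/2 × 1 = 0.595
  Sum = 152.685 mcg/mL·hr

AUC = 153 mcg/mL·hr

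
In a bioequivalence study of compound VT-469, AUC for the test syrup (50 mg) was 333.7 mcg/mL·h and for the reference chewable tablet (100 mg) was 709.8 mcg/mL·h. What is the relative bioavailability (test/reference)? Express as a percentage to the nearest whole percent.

F_rel = 94%

F_rel = (AUC_test/D_test) / (AUC_ref/D_ref)
      = (333.7/50) / (709.8/100)
      = 6.674 / 7.098 = 0.9403 = 94.03%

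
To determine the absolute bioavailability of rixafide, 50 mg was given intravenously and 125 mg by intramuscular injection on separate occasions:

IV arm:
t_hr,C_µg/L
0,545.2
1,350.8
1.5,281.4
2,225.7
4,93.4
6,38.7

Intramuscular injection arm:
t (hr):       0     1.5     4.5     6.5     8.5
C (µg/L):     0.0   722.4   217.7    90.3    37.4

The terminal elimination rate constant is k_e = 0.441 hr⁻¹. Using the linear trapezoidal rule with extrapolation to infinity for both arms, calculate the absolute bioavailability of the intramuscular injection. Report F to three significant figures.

F = 0.778

Trapezoidal AUC_0→6 (IV):
  [0→1]: (545.2+350.8)/2 × 1 = 448.0
  [1→1.5]: (350.8+281.4)/2 × 0.5 = 158.05
  [1.5→2]: (281.4+225.7)/2 × 0.5 = 126.775
  [2→4]: (225.7+93.4)/2 × 2 = 319.1
  [4→6]: (93.4+38.7)/2 × 2 = 132.1
  Sum = 1184.025 µg/L·hr
IV tail: 38.7/0.441 = 87.755; AUC_iv,0→∞ = 1184.025 + 87.755 = 1271.78 µg/L·hr
Trapezoidal AUC_0→8.5 (intramuscular injection):
  [0→1.5]: (0.0+722.4)/2 × 1.5 = 541.8
  [1.5→4.5]: (722.4+217.7)/2 × 3 = 1410.15
  [4.5→6.5]: (217.7+90.3)/2 × 2 = 308.0
  [6.5→8.5]: (90.3+37.4)/2 × 2 = 127.7
  Sum = 2387.65 µg/L·hr
intramuscular injection tail: 37.4/0.441 = 84.807; AUC_ev,0→∞ = 2387.65 + 84.807 = 2472.457 µg/L·hr
F = (AUC_ev/D_ev)/(AUC_iv/D_iv) = (2472.457/125)/(1271.78/50) = 19.779656/25.4356 = 0.7776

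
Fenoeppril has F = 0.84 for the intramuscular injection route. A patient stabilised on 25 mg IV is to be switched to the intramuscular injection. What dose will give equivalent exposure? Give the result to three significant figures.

D_intramuscular = 29.8 mg

For equal systemic exposure: F × D_ev = D_iv
D_ev = D_iv / F = 25 / 0.84 = 29.7619 mg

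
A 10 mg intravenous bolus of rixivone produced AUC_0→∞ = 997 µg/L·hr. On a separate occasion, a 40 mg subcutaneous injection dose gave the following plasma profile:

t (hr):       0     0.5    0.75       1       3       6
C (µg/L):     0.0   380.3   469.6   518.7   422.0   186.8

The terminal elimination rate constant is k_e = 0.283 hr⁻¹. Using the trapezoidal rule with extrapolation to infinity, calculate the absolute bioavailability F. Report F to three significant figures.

Trapezoidal AUC_0→6 (subcutaneous injection):
  [0→0.5]: (0.0+380.3)/2 × 0.5 = 95.075
  [0.5→0.75]: (380.3+469.6)/2 × 0.25 = 106.2375
  [0.75→1]: (469.6+518.7)/2 × 0.25 = 123.5375
  [1→3]: (518.7+422.0)/2 × 2 = 940.7
  [3→6]: (422.0+186.8)/2 × 3 = 913.2
  Sum = 2178.75 µg/L·hr
Tail: C_last/k_e = 186.8/0.283 = 660.071
AUC_0→∞ (subcutaneous injection) = 2178.75 + 660.071 = 2838.821 µg/L·hr
F = (AUC_ev/D_ev)/(AUC_iv/D_iv) = (2838.821/40)/(997/10) = 70.970525/99.7 = 0.7118

F = 0.712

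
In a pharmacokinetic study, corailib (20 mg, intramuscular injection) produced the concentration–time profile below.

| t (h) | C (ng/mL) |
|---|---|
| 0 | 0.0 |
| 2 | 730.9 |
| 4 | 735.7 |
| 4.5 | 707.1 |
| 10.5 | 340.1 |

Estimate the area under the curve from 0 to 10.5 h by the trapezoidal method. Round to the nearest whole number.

AUC = 5700 ng/mL·h

Trapezoidal AUC_0→10.5:
  [0→2]: (0.0+730.9)/2 × 2 = 730.9
  [2→4]: (730.9+735.7)/2 × 2 = 1466.6
  [4→4.5]: (735.7+707.1)/2 × 0.5 = 360.7
  [4.5→10.5]: (707.1+340.1)/2 × 6 = 3141.6
  Sum = 5699.8 ng/mL·h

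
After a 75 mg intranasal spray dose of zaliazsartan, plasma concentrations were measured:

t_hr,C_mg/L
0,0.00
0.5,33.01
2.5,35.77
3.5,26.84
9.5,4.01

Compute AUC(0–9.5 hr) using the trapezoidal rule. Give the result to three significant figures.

Trapezoidal AUC_0→9.5:
  [0→0.5]: (0.00+33.01)/2 × 0.5 = 8.2525
  [0.5→2.5]: (33.01+35.77)/2 × 2 = 68.78
  [2.5→3.5]: (35.77+26.84)/2 × 1 = 31.305
  [3.5→9.5]: (26.84+4.01)/2 × 6 = 92.55
  Sum = 200.8875 mg/L·hr

AUC = 201 mg/L·hr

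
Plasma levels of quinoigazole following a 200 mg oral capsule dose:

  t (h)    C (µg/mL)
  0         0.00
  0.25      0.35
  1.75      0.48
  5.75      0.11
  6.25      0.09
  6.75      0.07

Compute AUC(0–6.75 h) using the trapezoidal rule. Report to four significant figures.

Trapezoidal AUC_0→6.75:
  [0→0.25]: (0.00+0.35)/2 × 0.25 = 0.04375
  [0.25→1.75]: (0.35+0.48)/2 × 1.5 = 0.6225
  [1.75→5.75]: (0.48+0.11)/2 × 4 = 1.18
  [5.75→6.25]: (0.11+0.09)/2 × 0.5 = 0.05
  [6.25→6.75]: (0.09+0.07)/2 × 0.5 = 0.04
  Sum = 1.93625 µg/mL·h

AUC = 1.936 µg/mL·h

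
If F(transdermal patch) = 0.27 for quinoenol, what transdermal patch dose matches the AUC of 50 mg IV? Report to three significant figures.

For equal systemic exposure: F × D_ev = D_iv
D_ev = D_iv / F = 50 / 0.27 = 185.185 mg

D_transdermal = 185 mg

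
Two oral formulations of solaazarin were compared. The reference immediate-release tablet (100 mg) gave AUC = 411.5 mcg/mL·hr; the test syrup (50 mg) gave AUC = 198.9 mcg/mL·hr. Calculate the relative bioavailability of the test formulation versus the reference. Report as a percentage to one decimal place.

F_rel = 96.7%

F_rel = (AUC_test/D_test) / (AUC_ref/D_ref)
      = (198.9/50) / (411.5/100)
      = 3.978 / 4.115 = 0.9667 = 96.67%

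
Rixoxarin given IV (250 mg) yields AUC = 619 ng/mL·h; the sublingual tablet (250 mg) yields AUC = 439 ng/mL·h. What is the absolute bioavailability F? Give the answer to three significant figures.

F = (AUC_ev / D_ev) / (AUC_iv / D_iv)
  = (439/250) / (619/250)
  = 1.756 / 2.476 = 0.7092

F = 0.709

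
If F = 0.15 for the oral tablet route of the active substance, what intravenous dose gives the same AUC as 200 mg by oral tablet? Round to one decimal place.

Systemic exposure from an extravascular dose = F × D_ev, so the equivalent IV dose is F × D_ev.
D_iv = F × D_ev = 0.15 × 200 = 30 mg

D_iv = 30.0 mg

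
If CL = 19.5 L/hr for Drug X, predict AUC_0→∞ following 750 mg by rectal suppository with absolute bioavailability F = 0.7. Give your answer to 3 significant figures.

AUC = 26.9 mg/L·hr

AUC_0→∞ = F × Dose / CL
        = 0.7 × 750 / 19.5 = 26.9231 mg/L·hr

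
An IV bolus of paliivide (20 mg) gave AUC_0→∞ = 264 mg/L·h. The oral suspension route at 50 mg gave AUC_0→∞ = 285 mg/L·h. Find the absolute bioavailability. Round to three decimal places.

F = 0.432

F = (AUC_ev / D_ev) / (AUC_iv / D_iv)
  = (285/50) / (264/20)
  = 5.7 / 13.2 = 0.4318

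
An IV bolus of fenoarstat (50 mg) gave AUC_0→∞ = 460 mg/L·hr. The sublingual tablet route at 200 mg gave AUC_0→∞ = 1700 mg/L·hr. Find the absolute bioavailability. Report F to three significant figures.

F = (AUC_ev / D_ev) / (AUC_iv / D_iv)
  = (1700/200) / (460/50)
  = 8.5 / 9.2 = 0.9239

F = 0.924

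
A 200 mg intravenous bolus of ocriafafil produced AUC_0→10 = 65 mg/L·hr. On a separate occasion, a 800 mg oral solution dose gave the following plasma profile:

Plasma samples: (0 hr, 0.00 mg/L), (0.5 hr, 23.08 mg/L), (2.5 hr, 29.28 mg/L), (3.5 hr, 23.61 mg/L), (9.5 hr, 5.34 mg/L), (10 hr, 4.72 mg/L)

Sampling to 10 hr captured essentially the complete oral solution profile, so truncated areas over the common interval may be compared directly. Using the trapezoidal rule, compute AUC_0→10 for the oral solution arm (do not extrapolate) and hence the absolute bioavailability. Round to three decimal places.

F = 0.669

Trapezoidal AUC_0→10 (oral solution):
  [0→0.5]: (0.00+23.08)/2 × 0.5 = 5.77
  [0.5→2.5]: (23.08+29.28)/2 × 2 = 52.36
  [2.5→3.5]: (29.28+23.61)/2 × 1 = 26.445
  [3.5→9.5]: (23.61+5.34)/2 × 6 = 86.85
  [9.5→10]: (5.34+4.72)/2 × 0.5 = 2.515
  Sum = 173.94 mg/L·hr
F = (AUC_ev/D_ev)/(AUC_iv/D_iv) = (173.94/800)/(65/200) = 0.217425/0.325 = 0.6690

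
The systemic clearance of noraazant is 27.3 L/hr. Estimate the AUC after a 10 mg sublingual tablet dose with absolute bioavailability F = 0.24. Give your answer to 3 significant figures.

AUC = 0.0879 mg/L·hr

AUC_0→∞ = F × Dose / CL
        = 0.24 × 10 / 27.3 = 0.0879121 mg/L·hr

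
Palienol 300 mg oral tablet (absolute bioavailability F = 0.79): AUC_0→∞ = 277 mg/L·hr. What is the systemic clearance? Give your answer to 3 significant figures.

CL = 0.856 L/hr

CL = F × Dose / AUC_0→∞
   = 0.79 × 300 / 277 = 0.855596 L/hr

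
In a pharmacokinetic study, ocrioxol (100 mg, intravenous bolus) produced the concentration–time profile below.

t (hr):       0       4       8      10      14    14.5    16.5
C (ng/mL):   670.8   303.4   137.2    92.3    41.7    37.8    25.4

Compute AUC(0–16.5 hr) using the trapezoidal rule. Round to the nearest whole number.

AUC = 3410 ng/mL·hr

Trapezoidal AUC_0→16.5:
  [0→4]: (670.8+303.4)/2 × 4 = 1948.4
  [4→8]: (303.4+137.2)/2 × 4 = 881.2
  [8→10]: (137.2+92.3)/2 × 2 = 229.5
  [10→14]: (92.3+41.7)/2 × 4 = 268.0
  [14→14.5]: (41.7+37.8)/2 × 0.5 = 19.875
  [14.5→16.5]: (37.8+25.4)/2 × 2 = 63.2
  Sum = 3410.175 ng/mL·hr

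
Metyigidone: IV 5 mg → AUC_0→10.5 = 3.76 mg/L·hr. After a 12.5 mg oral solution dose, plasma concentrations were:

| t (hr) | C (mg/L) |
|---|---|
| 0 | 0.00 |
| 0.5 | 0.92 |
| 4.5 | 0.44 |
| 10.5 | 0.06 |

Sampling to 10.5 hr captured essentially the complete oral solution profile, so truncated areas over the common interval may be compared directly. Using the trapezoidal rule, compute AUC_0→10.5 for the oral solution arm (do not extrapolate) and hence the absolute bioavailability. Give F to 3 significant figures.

F = 0.473

Trapezoidal AUC_0→10.5 (oral solution):
  [0→0.5]: (0.00+0.92)/2 × 0.5 = 0.23
  [0.5→4.5]: (0.92+0.44)/2 × 4 = 2.72
  [4.5→10.5]: (0.44+0.06)/2 × 6 = 1.5
  Sum = 4.45 mg/L·hr
F = (AUC_ev/D_ev)/(AUC_iv/D_iv) = (4.45/12.5)/(3.76/5) = 0.356/0.752 = 0.4734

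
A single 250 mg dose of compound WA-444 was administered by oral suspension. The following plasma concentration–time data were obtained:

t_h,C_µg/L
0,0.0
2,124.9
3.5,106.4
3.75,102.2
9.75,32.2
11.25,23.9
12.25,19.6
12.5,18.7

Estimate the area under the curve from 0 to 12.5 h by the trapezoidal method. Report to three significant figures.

Trapezoidal AUC_0→12.5:
  [0→2]: (0.0+124.9)/2 × 2 = 124.9
  [2→3.5]: (124.9+106.4)/2 × 1.5 = 173.475
  [3.5→3.75]: (106.4+102.2)/2 × 0.25 = 26.075
  [3.75→9.75]: (102.2+32.2)/2 × 6 = 403.2
  [9.75→11.25]: (32.2+23.9)/2 × 1.5 = 42.075
  [11.25→12.25]: (23.9+19.6)/2 × 1 = 21.75
  [12.25→12.5]: (19.6+18.7)/2 × 0.25 = 4.7875
  Sum = 796.2625 µg/L·h

AUC = 796 µg/L·h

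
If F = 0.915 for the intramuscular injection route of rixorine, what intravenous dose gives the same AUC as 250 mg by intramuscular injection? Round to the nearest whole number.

Systemic exposure from an extravascular dose = F × D_ev, so the equivalent IV dose is F × D_ev.
D_iv = F × D_ev = 0.915 × 250 = 228.75 mg

D_iv = 229 mg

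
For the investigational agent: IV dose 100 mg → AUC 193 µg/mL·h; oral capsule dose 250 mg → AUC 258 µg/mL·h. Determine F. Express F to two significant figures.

F = 0.53

F = (AUC_ev / D_ev) / (AUC_iv / D_iv)
  = (258/250) / (193/100)
  = 1.032 / 1.93 = 0.5347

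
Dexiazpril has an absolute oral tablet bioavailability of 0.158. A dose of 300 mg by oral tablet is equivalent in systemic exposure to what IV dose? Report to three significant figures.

Systemic exposure from an extravascular dose = F × D_ev, so the equivalent IV dose is F × D_ev.
D_iv = F × D_ev = 0.158 × 300 = 47.4 mg

D_iv = 47.4 mg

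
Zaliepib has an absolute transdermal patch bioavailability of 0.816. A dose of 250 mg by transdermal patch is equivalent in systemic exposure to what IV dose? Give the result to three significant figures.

D_iv = 204 mg

Systemic exposure from an extravascular dose = F × D_ev, so the equivalent IV dose is F × D_ev.
D_iv = F × D_ev = 0.816 × 250 = 204 mg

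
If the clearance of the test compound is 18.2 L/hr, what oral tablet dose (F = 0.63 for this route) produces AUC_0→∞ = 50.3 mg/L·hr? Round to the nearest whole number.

Dose = CL × AUC_0→∞ / F
     = 18.2 × 50.3 / 0.63 = 1453.11 mg

Dose = 1453 mg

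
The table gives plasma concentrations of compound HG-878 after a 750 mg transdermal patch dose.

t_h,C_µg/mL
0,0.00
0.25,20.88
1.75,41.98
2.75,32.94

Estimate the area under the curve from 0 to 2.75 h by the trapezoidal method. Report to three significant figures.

AUC = 87.2 µg/mL·h

Trapezoidal AUC_0→2.75:
  [0→0.25]: (0.00+20.88)/2 × 0.25 = 2.61
  [0.25→1.75]: (20.88+41.98)/2 × 1.5 = 47.145
  [1.75→2.75]: (41.98+32.94)/2 × 1 = 37.46
  Sum = 87.215 µg/mL·h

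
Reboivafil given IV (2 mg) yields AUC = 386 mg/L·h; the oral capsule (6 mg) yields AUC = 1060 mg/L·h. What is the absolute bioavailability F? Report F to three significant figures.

F = (AUC_ev / D_ev) / (AUC_iv / D_iv)
  = (1060/6) / (386/2)
  = 176.667 / 193 = 0.9154

F = 0.915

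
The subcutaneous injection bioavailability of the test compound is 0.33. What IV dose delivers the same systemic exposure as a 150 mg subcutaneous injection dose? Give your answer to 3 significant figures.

Systemic exposure from an extravascular dose = F × D_ev, so the equivalent IV dose is F × D_ev.
D_iv = F × D_ev = 0.33 × 150 = 49.5 mg

D_iv = 49.5 mg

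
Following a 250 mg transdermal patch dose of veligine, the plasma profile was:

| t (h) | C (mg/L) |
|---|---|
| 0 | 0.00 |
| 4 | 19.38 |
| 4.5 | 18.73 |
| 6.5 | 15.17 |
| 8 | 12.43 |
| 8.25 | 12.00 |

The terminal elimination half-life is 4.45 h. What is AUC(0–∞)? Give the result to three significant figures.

AUC = 183 mg/L·h

Trapezoidal AUC_0→8.25:
  [0→4]: (0.00+19.38)/2 × 4 = 38.76
  [4→4.5]: (19.38+18.73)/2 × 0.5 = 9.5275
  [4.5→6.5]: (18.73+15.17)/2 × 2 = 33.9
  [6.5→8]: (15.17+12.43)/2 × 1.5 = 20.7
  [8→8.25]: (12.43+12.00)/2 × 0.25 = 3.05375
  Sum = 105.94125 mg/L·h
k_e = ln2 / t½ = 0.693147 / 4.45 = 0.1558 h^-1
Extrapolated tail: C_last / k_e = 12.00 / 0.1558 = 77.022
AUC_0→∞ = 105.94125 + 77.022 = 182.96325 mg/L·h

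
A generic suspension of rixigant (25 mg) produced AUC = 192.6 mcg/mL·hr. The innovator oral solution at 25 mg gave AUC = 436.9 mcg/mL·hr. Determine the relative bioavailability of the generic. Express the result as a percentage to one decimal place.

F_rel = (AUC_test/D_test) / (AUC_ref/D_ref)
      = (192.6/25) / (436.9/25)
      = 7.704 / 17.476 = 0.4408 = 44.08%

F_rel = 44.1%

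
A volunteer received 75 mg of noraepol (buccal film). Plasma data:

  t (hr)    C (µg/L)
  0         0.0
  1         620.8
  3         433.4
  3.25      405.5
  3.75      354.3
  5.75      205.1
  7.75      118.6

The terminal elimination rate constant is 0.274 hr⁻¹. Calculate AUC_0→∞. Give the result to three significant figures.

AUC = 2980 µg/L·hr

Trapezoidal AUC_0→7.75:
  [0→1]: (0.0+620.8)/2 × 1 = 310.4
  [1→3]: (620.8+433.4)/2 × 2 = 1054.2
  [3→3.25]: (433.4+405.5)/2 × 0.25 = 104.8625
  [3.25→3.75]: (405.5+354.3)/2 × 0.5 = 189.95
  [3.75→5.75]: (354.3+205.1)/2 × 2 = 559.4
  [5.75→7.75]: (205.1+118.6)/2 × 2 = 323.7
  Sum = 2542.5125 µg/L·hr
Extrapolated tail: C_last / k_e = 118.6 / 0.274 = 432.847
AUC_0→∞ = 2542.5125 + 432.847 = 2975.3595 µg/L·hr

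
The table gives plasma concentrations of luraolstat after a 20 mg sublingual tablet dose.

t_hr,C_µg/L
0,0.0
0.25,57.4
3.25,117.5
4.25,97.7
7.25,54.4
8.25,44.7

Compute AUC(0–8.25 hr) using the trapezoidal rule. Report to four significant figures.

Trapezoidal AUC_0→8.25:
  [0→0.25]: (0.0+57.4)/2 × 0.25 = 7.175
  [0.25→3.25]: (57.4+117.5)/2 × 3 = 262.35
  [3.25→4.25]: (117.5+97.7)/2 × 1 = 107.6
  [4.25→7.25]: (97.7+54.4)/2 × 3 = 228.15
  [7.25→8.25]: (54.4+44.7)/2 × 1 = 49.55
  Sum = 654.825 µg/L·hr

AUC = 654.8 µg/L·hr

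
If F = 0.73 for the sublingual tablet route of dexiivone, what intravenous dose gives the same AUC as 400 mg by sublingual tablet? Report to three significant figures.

D_iv = 292 mg

Systemic exposure from an extravascular dose = F × D_ev, so the equivalent IV dose is F × D_ev.
D_iv = F × D_ev = 0.73 × 400 = 292 mg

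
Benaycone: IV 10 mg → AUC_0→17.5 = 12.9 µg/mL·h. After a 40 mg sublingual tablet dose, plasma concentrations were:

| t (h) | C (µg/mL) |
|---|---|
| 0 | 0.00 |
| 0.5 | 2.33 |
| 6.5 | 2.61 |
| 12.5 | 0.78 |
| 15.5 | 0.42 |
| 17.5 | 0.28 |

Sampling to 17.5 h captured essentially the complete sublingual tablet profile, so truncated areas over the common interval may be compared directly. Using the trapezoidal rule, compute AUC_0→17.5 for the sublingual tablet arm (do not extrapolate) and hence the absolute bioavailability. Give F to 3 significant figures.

Trapezoidal AUC_0→17.5 (sublingual tablet):
  [0→0.5]: (0.00+2.33)/2 × 0.5 = 0.5825
  [0.5→6.5]: (2.33+2.61)/2 × 6 = 14.82
  [6.5→12.5]: (2.61+0.78)/2 × 6 = 10.17
  [12.5→15.5]: (0.78+0.42)/2 × 3 = 1.8
  [15.5→17.5]: (0.42+0.28)/2 × 2 = 0.7
  Sum = 28.0725 µg/mL·h
F = (AUC_ev/D_ev)/(AUC_iv/D_iv) = (28.0725/40)/(12.9/10) = 0.7018125/1.29 = 0.5440

F = 0.544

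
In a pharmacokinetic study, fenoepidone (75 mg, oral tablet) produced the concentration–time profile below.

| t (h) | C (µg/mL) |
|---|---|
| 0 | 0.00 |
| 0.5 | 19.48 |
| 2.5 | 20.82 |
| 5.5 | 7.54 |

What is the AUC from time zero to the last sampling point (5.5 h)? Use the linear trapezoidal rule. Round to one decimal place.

AUC = 87.7 µg/mL·h

Trapezoidal AUC_0→5.5:
  [0→0.5]: (0.00+19.48)/2 × 0.5 = 4.87
  [0.5→2.5]: (19.48+20.82)/2 × 2 = 40.3
  [2.5→5.5]: (20.82+7.54)/2 × 3 = 42.54
  Sum = 87.71 µg/mL·h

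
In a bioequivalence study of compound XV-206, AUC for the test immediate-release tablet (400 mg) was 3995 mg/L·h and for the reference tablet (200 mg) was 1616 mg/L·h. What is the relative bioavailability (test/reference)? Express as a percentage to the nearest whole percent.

F_rel = 124%

F_rel = (AUC_test/D_test) / (AUC_ref/D_ref)
      = (3995/400) / (1616/200)
      = 9.9875 / 8.08 = 1.2361 = 123.61%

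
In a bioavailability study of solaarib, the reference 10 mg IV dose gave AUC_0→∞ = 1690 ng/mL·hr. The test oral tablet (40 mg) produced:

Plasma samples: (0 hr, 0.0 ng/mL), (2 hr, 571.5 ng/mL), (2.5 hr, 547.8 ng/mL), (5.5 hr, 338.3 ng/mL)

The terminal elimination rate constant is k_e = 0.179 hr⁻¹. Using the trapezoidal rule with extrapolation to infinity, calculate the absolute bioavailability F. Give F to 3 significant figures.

F = 0.602

Trapezoidal AUC_0→5.5 (oral tablet):
  [0→2]: (0.0+571.5)/2 × 2 = 571.5
  [2→2.5]: (571.5+547.8)/2 × 0.5 = 279.825
  [2.5→5.5]: (547.8+338.3)/2 × 3 = 1329.15
  Sum = 2180.475 ng/mL·hr
Tail: C_last/k_e = 338.3/0.179 = 1889.944
AUC_0→∞ (oral tablet) = 2180.475 + 1889.944 = 4070.419 ng/mL·hr
F = (AUC_ev/D_ev)/(AUC_iv/D_iv) = (4070.419/40)/(1690/10) = 101.76/169 = 0.6021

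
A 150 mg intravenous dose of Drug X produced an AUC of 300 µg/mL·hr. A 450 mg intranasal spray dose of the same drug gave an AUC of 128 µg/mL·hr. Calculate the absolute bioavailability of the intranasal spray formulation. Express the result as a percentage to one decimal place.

F = 14.2%

F = (AUC_ev / D_ev) / (AUC_iv / D_iv)
  = (128/450) / (300/150)
  = 0.284444 / 2 = 0.1422
  = 14.22%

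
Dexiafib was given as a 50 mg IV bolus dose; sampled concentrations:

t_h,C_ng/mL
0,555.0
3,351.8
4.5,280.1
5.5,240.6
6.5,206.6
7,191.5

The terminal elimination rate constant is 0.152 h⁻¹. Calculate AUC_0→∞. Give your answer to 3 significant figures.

Trapezoidal AUC_0→7:
  [0→3]: (555.0+351.8)/2 × 3 = 1360.2
  [3→4.5]: (351.8+280.1)/2 × 1.5 = 473.925
  [4.5→5.5]: (280.1+240.6)/2 × 1 = 260.35
  [5.5→6.5]: (240.6+206.6)/2 × 1 = 223.6
  [6.5→7]: (206.6+191.5)/2 × 0.5 = 99.525
  Sum = 2417.6 ng/mL·h
Extrapolated tail: C_last / k_e = 191.5 / 0.152 = 1259.868
AUC_0→∞ = 2417.6 + 1259.868 = 3677.468 ng/mL·h

AUC = 3680 ng/mL·h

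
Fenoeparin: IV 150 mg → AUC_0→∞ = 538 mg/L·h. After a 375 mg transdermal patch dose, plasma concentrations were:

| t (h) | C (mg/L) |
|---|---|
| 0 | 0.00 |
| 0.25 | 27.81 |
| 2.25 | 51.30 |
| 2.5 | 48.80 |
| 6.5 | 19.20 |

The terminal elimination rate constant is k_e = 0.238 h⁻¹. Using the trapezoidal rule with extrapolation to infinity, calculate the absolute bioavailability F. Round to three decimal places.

F = 0.232

Trapezoidal AUC_0→6.5 (transdermal patch):
  [0→0.25]: (0.00+27.81)/2 × 0.25 = 3.47625
  [0.25→2.25]: (27.81+51.30)/2 × 2 = 79.11
  [2.25→2.5]: (51.30+48.80)/2 × 0.25 = 12.5125
  [2.5→6.5]: (48.80+19.20)/2 × 4 = 136.0
  Sum = 231.09875 mg/L·h
Tail: C_last/k_e = 19.20/0.238 = 80.672
AUC_0→∞ (transdermal patch) = 231.09875 + 80.672 = 311.77075 mg/L·h
F = (AUC_ev/D_ev)/(AUC_iv/D_iv) = (311.77075/375)/(538/150) = 0.831389/3.58667 = 0.2318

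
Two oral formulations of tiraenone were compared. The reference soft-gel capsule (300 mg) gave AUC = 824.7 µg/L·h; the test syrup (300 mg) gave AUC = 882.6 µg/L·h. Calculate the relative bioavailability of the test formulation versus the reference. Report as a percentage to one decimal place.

F_rel = 107.0%

F_rel = (AUC_test/D_test) / (AUC_ref/D_ref)
      = (882.6/300) / (824.7/300)
      = 2.942 / 2.749 = 1.0702 = 107.02%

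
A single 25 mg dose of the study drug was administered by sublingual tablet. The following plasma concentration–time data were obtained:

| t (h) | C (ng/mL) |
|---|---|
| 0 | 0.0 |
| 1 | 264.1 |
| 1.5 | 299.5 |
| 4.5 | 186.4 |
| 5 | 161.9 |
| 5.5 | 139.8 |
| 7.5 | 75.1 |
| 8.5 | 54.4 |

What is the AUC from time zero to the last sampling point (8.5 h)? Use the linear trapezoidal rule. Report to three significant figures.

Trapezoidal AUC_0→8.5:
  [0→1]: (0.0+264.1)/2 × 1 = 132.05
  [1→1.5]: (264.1+299.5)/2 × 0.5 = 140.9
  [1.5→4.5]: (299.5+186.4)/2 × 3 = 728.85
  [4.5→5]: (186.4+161.9)/2 × 0.5 = 87.075
  [5→5.5]: (161.9+139.8)/2 × 0.5 = 75.425
  [5.5→7.5]: (139.8+75.1)/2 × 2 = 214.9
  [7.5→8.5]: (75.1+54.4)/2 × 1 = 64.75
  Sum = 1443.95 ng/mL·h

AUC = 1440 ng/mL·h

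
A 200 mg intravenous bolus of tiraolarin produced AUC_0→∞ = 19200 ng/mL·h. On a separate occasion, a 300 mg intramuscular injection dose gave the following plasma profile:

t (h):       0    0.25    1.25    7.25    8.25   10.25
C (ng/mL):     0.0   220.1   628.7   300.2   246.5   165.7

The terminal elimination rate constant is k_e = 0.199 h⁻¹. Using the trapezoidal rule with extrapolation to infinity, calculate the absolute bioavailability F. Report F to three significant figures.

F = 0.165

Trapezoidal AUC_0→10.25 (intramuscular injection):
  [0→0.25]: (0.0+220.1)/2 × 0.25 = 27.5125
  [0.25→1.25]: (220.1+628.7)/2 × 1 = 424.4
  [1.25→7.25]: (628.7+300.2)/2 × 6 = 2786.7
  [7.25→8.25]: (300.2+246.5)/2 × 1 = 273.35
  [8.25→10.25]: (246.5+165.7)/2 × 2 = 412.2
  Sum = 3924.1625 ng/mL·h
Tail: C_last/k_e = 165.7/0.199 = 832.663
AUC_0→∞ (intramuscular injection) = 3924.1625 + 832.663 = 4756.8255 ng/mL·h
F = (AUC_ev/D_ev)/(AUC_iv/D_iv) = (4756.8255/300)/(19200/200) = 15.856085/96 = 0.1652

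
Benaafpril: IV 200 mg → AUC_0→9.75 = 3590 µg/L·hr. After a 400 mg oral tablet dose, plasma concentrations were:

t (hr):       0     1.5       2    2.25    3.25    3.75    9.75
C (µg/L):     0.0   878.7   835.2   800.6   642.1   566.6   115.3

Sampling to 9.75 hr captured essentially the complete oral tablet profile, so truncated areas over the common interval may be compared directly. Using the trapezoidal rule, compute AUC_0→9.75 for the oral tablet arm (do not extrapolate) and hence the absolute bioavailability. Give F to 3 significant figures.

F = 0.607

Trapezoidal AUC_0→9.75 (oral tablet):
  [0→1.5]: (0.0+878.7)/2 × 1.5 = 659.025
  [1.5→2]: (878.7+835.2)/2 × 0.5 = 428.475
  [2→2.25]: (835.2+800.6)/2 × 0.25 = 204.475
  [2.25→3.25]: (800.6+642.1)/2 × 1 = 721.35
  [3.25→3.75]: (642.1+566.6)/2 × 0.5 = 302.175
  [3.75→9.75]: (566.6+115.3)/2 × 6 = 2045.7
  Sum = 4361.2 µg/L·hr
F = (AUC_ev/D_ev)/(AUC_iv/D_iv) = (4361.2/400)/(3590/200) = 10.903/17.95 = 0.6074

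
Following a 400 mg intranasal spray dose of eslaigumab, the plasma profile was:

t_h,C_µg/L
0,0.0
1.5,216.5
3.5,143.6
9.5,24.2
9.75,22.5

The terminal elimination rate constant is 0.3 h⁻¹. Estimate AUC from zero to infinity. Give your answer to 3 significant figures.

Trapezoidal AUC_0→9.75:
  [0→1.5]: (0.0+216.5)/2 × 1.5 = 162.375
  [1.5→3.5]: (216.5+143.6)/2 × 2 = 360.1
  [3.5→9.5]: (143.6+24.2)/2 × 6 = 503.4
  [9.5→9.75]: (24.2+22.5)/2 × 0.25 = 5.8375
  Sum = 1031.7125 µg/L·h
Extrapolated tail: C_last / k_e = 22.5 / 0.3 = 75.000
AUC_0→∞ = 1031.7125 + 75.000 = 1106.7125 µg/L·h

AUC = 1110 µg/L·h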